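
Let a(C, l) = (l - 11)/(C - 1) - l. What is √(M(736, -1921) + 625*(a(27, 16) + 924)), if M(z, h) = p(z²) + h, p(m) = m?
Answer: 5*√29943966/26 ≈ 1052.3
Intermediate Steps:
M(z, h) = h + z² (M(z, h) = z² + h = h + z²)
a(C, l) = -l + (-11 + l)/(-1 + C) (a(C, l) = (-11 + l)/(-1 + C) - l = -l + (-11 + l)/(-1 + C))
√(M(736, -1921) + 625*(a(27, 16) + 924)) = √((-1921 + 736²) + 625*((-11 + 2*16 - 1*27*16)/(-1 + 27) + 924)) = √((-1921 + 541696) + 625*((-11 + 32 - 432)/26 + 924)) = √(539775 + 625*((1/26)*(-411) + 924)) = √(539775 + 625*(-411/26 + 924)) = √(539775 + 625*(23613/26)) = √(539775 + 14758125/26) = √(28792275/26) = 5*√29943966/26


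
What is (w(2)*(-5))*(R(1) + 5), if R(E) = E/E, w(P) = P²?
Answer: -120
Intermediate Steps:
R(E) = 1
(w(2)*(-5))*(R(1) + 5) = (2²*(-5))*(1 + 5) = (4*(-5))*6 = -20*6 = -120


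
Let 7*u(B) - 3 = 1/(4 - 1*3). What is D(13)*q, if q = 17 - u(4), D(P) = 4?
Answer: 460/7 ≈ 65.714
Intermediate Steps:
u(B) = 4/7 (u(B) = 3/7 + 1/(7*(4 - 1*3)) = 3/7 + 1/(7*(4 - 3)) = 3/7 + (⅐)/1 = 3/7 + (⅐)*1 = 3/7 + ⅐ = 4/7)
q = 115/7 (q = 17 - 1*4/7 = 17 - 4/7 = 115/7 ≈ 16.429)
D(13)*q = 4*(115/7) = 460/7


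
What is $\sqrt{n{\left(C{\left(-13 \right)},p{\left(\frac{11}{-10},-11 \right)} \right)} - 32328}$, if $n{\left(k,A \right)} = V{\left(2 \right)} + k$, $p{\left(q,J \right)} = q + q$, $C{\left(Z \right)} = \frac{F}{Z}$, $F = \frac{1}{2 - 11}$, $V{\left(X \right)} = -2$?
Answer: $\frac{i \sqrt{49173917}}{39} \approx 179.81 i$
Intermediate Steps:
$F = - \frac{1}{9}$ ($F = \frac{1}{-9} = - \frac{1}{9} \approx -0.11111$)
$C{\left(Z \right)} = - \frac{1}{9 Z}$
$p{\left(q,J \right)} = 2 q$
$n{\left(k,A \right)} = -2 + k$
$\sqrt{n{\left(C{\left(-13 \right)},p{\left(\frac{11}{-10},-11 \right)} \right)} - 32328} = \sqrt{\left(-2 - \frac{1}{9 \left(-13\right)}\right) - 32328} = \sqrt{\left(-2 - - \frac{1}{117}\right) - 32328} = \sqrt{\left(-2 + \frac{1}{117}\right) - 32328} = \sqrt{- \frac{233}{117} - 32328} = \sqrt{- \frac{3782609}{117}} = \frac{i \sqrt{49173917}}{39}$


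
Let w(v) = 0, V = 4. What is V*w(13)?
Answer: 0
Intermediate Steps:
V*w(13) = 4*0 = 0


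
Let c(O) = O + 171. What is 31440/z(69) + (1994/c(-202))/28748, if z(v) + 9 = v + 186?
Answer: 2334871683/18269354 ≈ 127.80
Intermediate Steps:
c(O) = 171 + O
z(v) = 177 + v (z(v) = -9 + (v + 186) = -9 + (186 + v) = 177 + v)
31440/z(69) + (1994/c(-202))/28748 = 31440/(177 + 69) + (1994/(171 - 202))/28748 = 31440/246 + (1994/(-31))*(1/28748) = 31440*(1/246) + (1994*(-1/31))*(1/28748) = 5240/41 - 1994/31*1/28748 = 5240/41 - 997/445594 = 2334871683/18269354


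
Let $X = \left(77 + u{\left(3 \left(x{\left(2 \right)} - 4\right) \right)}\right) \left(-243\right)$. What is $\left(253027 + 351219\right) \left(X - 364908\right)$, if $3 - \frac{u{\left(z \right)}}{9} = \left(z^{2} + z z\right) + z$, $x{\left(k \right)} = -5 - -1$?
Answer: $1254871505976$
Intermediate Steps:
$x{\left(k \right)} = -4$ ($x{\left(k \right)} = -5 + 1 = -4$)
$u{\left(z \right)} = 27 - 18 z^{2} - 9 z$ ($u{\left(z \right)} = 27 - 9 \left(\left(z^{2} + z z\right) + z\right) = 27 - 9 \left(\left(z^{2} + z^{2}\right) + z\right) = 27 - 9 \left(2 z^{2} + z\right) = 27 - 9 \left(z + 2 z^{2}\right) = 27 - \left(9 z + 18 z^{2}\right) = 27 - 18 z^{2} - 9 z$)
$X = 2441664$ ($X = \left(77 - \left(-27 + 18 \cdot 9 \left(-4 - 4\right)^{2} + 9 \cdot 3 \left(-4 - 4\right)\right)\right) \left(-243\right) = \left(77 - \left(-27 + 10368 + 9 \cdot 3 \left(-8\right)\right)\right) \left(-243\right) = \left(77 - \left(-243 + 10368\right)\right) \left(-243\right) = \left(77 + \left(27 - 10368 + 216\right)\right) \left(-243\right) = \left(77 - 10125\right) \left(-243\right) = \left(-10048\right) \left(-243\right) = 2441664$)
$\left(253027 + 351219\right) \left(X - 364908\right) = \left(253027 + 351219\right) \left(2441664 - 364908\right) = 604246 \cdot 2076756 = 1254871505976$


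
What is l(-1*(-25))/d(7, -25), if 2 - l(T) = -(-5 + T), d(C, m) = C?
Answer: 22/7 ≈ 3.1429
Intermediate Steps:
l(T) = -3 + T (l(T) = 2 - (-1)*(-5 + T) = 2 - (5 - T) = 2 + (-5 + T) = -3 + T)
l(-1*(-25))/d(7, -25) = (-3 - 1*(-25))/7 = (-3 + 25)*(⅐) = 22*(⅐) = 22/7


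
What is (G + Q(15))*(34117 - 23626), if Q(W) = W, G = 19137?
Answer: 200923632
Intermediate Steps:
(G + Q(15))*(34117 - 23626) = (19137 + 15)*(34117 - 23626) = 19152*10491 = 200923632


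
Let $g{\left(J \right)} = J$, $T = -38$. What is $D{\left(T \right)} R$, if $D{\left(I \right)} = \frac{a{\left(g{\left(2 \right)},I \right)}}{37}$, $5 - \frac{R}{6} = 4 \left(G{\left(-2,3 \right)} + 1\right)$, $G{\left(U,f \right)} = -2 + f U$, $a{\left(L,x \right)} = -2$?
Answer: $- \frac{396}{37} \approx -10.703$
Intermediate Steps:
$G{\left(U,f \right)} = -2 + U f$
$R = 198$ ($R = 30 - 6 \cdot 4 \left(\left(-2 - 6\right) + 1\right) = 30 - 6 \cdot 4 \left(-8 + 1\right) = 30 - 6 \cdot 4 \left(-7\right) = 30 - -168 = 30 + 168 = 198$)
$D{\left(I \right)} = - \frac{2}{37}$
$D{\left(T \right)} R = \left(- \frac{2}{37}\right) 198 = - \frac{396}{37}$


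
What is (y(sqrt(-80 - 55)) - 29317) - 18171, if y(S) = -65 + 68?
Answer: -47485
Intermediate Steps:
y(S) = 3
(y(sqrt(-80 - 55)) - 29317) - 18171 = (3 - 29317) - 18171 = -29314 - 18171 = -47485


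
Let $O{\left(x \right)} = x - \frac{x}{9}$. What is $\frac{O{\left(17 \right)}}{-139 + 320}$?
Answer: $\frac{136}{1629} \approx 0.083487$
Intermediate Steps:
$O{\left(x \right)} = \frac{8 x}{9}$ ($O{\left(x \right)} = x - x \frac{1}{9} = x - \frac{x}{9} = \frac{8 x}{9}$)
$\frac{O{\left(17 \right)}}{-139 + 320} = \frac{\frac{8}{9} \cdot 17}{-139 + 320} = \frac{136}{9 \cdot 181} = \frac{136}{9} \cdot \frac{1}{181} = \frac{136}{1629}$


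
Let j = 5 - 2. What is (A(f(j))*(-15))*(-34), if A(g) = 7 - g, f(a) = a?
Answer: 2040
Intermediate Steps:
j = 3
(A(f(j))*(-15))*(-34) = ((7 - 1*3)*(-15))*(-34) = ((7 - 3)*(-15))*(-34) = (4*(-15))*(-34) = -60*(-34) = 2040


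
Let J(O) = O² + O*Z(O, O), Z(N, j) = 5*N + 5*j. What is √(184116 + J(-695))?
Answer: √5497391 ≈ 2344.7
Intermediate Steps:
J(O) = 11*O² (J(O) = O² + O*(5*O + 5*O) = O² + O*(10*O) = O² + 10*O² = 11*O²)
√(184116 + J(-695)) = √(184116 + 11*(-695)²) = √(184116 + 11*483025) = √(184116 + 5313275) = √5497391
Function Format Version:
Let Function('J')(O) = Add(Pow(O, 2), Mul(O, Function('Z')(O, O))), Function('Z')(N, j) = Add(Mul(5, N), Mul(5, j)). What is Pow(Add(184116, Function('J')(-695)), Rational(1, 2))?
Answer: Pow(5497391, Rational(1, 2)) ≈ 2344.7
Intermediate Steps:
Function('J')(O) = Mul(11, Pow(O, 2)) (Function('J')(O) = Add(Pow(O, 2), Mul(O, Add(Mul(5, O), Mul(5, O)))) = Add(Pow(O, 2), Mul(O, Mul(10, O))) = Add(Pow(O, 2), Mul(10, Pow(O, 2))) = Mul(11, Pow(O, 2)))
Pow(Add(184116, Function('J')(-695)), Rational(1, 2)) = Pow(Add(184116, Mul(11, Pow(-695, 2))), Rational(1, 2)) = Pow(Add(184116, Mul(11, 483025)), Rational(1, 2)) = Pow(Add(184116, 5313275), Rational(1, 2)) = Pow(5497391, Rational(1, 2))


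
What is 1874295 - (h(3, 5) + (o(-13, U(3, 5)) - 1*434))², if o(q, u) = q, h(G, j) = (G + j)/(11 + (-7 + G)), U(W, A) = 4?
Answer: 82099814/49 ≈ 1.6755e+6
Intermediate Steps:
h(G, j) = (G + j)/(4 + G)
1874295 - (h(3, 5) + (o(-13, U(3, 5)) - 1*434))² = 1874295 - ((3 + 5)/(4 + 3) + (-13 - 1*434))² = 1874295 - (8/7 + (-13 - 434))² = 1874295 - ((⅐)*8 - 447)² = 1874295 - (8/7 - 447)² = 1874295 - (-3121/7)² = 1874295 - 1*9740641/49 = 1874295 - 9740641/49 = 82099814/49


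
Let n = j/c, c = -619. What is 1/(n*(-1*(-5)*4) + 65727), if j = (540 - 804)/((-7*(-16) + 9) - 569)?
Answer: 8666/569590017 ≈ 1.5214e-5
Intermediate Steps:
j = 33/56 (j = -264/((112 + 9) - 569) = -264/(121 - 569) = -264/(-448) = -264*(-1/448) = 33/56 ≈ 0.58929)
n = -33/34664 (n = (33/56)/(-619) = (33/56)*(-1/619) = -33/34664 ≈ -0.00095200)
1/(n*(-1*(-5)*4) + 65727) = 1/(-33*(-1*(-5))*4/34664 + 65727) = 1/(-165*4/34664 + 65727) = 1/(-33/34664*20 + 65727) = 1/(-165/8666 + 65727) = 1/(569590017/8666) = 8666/569590017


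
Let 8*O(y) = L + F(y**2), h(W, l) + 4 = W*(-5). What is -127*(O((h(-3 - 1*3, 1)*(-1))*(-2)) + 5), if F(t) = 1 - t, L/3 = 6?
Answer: 335915/8 ≈ 41989.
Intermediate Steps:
L = 18 (L = 3*6 = 18)
h(W, l) = -4 - 5*W (h(W, l) = -4 + W*(-5) = -4 - 5*W)
O(y) = 19/8 - y**2/8 (O(y) = (18 + (1 - y**2))/8 = (19 - y**2)/8 = 19/8 - y**2/8)
-127*(O((h(-3 - 1*3, 1)*(-1))*(-2)) + 5) = -127*((19/8 - 4*(-4 - 5*(-3 - 1*3))**2/8) + 5) = -127*((19/8 - 4*(-4 - 5*(-3 - 3))**2/8) + 5) = -127*((19/8 - 4*(-4 - 5*(-6))**2/8) + 5) = -127*((19/8 - 4*(-4 + 30)**2/8) + 5) = -127*((19/8 - ((26*(-1))*(-2))**2/8) + 5) = -127*((19/8 - (-26*(-2))**2/8) + 5) = -127*((19/8 - 1/8*52**2) + 5) = -127*((19/8 - 1/8*2704) + 5) = -127*((19/8 - 338) + 5) = -127*(-2685/8 + 5) = -127*(-2645/8) = 335915/8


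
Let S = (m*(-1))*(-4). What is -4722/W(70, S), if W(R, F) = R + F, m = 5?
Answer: -787/15 ≈ -52.467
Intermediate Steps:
S = 20 (S = (5*(-1))*(-4) = -5*(-4) = 20)
W(R, F) = F + R
-4722/W(70, S) = -4722/(20 + 70) = -4722/90 = -4722*1/90 = -787/15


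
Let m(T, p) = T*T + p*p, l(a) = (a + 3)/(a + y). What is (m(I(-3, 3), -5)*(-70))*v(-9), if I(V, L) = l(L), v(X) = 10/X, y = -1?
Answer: 23800/9 ≈ 2644.4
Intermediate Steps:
l(a) = (3 + a)/(-1 + a) (l(a) = (a + 3)/(a - 1) = (3 + a)/(-1 + a))
I(V, L) = (3 + L)/(-1 + L)
m(T, p) = T**2 + p**2
(m(I(-3, 3), -5)*(-70))*v(-9) = ((((3 + 3)/(-1 + 3))**2 + (-5)**2)*(-70))*(10/(-9)) = (((6/2)**2 + 25)*(-70))*(10*(-1/9)) = ((((1/2)*6)**2 + 25)*(-70))*(-10/9) = ((3**2 + 25)*(-70))*(-10/9) = ((9 + 25)*(-70))*(-10/9) = (34*(-70))*(-10/9) = -2380*(-10/9) = 23800/9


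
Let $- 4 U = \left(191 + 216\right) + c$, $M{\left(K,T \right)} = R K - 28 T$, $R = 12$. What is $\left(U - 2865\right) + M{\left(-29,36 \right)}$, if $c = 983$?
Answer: $- \frac{9137}{2} \approx -4568.5$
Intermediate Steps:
$M{\left(K,T \right)} = - 28 T + 12 K$ ($M{\left(K,T \right)} = 12 K - 28 T = - 28 T + 12 K$)
$U = - \frac{695}{2}$ ($U = - \frac{\left(191 + 216\right) + 983}{4} = - \frac{407 + 983}{4} = \left(- \frac{1}{4}\right) 1390 = - \frac{695}{2} \approx -347.5$)
$\left(U - 2865\right) + M{\left(-29,36 \right)} = \left(- \frac{695}{2} - 2865\right) + \left(\left(-28\right) 36 + 12 \left(-29\right)\right) = - \frac{6425}{2} - 1356 = - \frac{9137}{2}$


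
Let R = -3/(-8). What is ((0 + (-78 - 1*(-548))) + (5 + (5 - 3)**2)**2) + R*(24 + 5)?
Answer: 4495/8 ≈ 561.88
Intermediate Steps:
R = 3/8 (R = -3*(-1/8) = 3/8 ≈ 0.37500)
((0 + (-78 - 1*(-548))) + (5 + (5 - 3)**2)**2) + R*(24 + 5) = ((0 + (-78 - 1*(-548))) + (5 + (5 - 3)**2)**2) + 3*(24 + 5)/8 = ((0 + (-78 + 548)) + (5 + 2**2)**2) + (3/8)*29 = ((0 + 470) + (5 + 4)**2) + 87/8 = (470 + 9**2) + 87/8 = (470 + 81) + 87/8 = 551 + 87/8 = 4495/8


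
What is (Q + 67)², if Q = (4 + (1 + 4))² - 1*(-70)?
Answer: 47524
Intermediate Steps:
Q = 151 (Q = (4 + 5)² + 70 = 9² + 70 = 81 + 70 = 151)
(Q + 67)² = (151 + 67)² = 218² = 47524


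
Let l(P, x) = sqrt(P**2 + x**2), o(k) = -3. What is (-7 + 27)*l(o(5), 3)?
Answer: 60*sqrt(2) ≈ 84.853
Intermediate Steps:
(-7 + 27)*l(o(5), 3) = (-7 + 27)*sqrt((-3)**2 + 3**2) = 20*sqrt(9 + 9) = 20*sqrt(18) = 20*(3*sqrt(2)) = 60*sqrt(2)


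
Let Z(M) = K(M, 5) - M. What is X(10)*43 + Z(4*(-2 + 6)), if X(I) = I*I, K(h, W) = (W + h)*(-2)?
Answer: 4242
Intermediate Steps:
K(h, W) = -2*W - 2*h
X(I) = I**2
Z(M) = -10 - 3*M (Z(M) = (-2*5 - 2*M) - M = (-10 - 2*M) - M = -10 - 3*M)
X(10)*43 + Z(4*(-2 + 6)) = 10**2*43 + (-10 - 12*(-2 + 6)) = 100*43 + (-10 - 12*4) = 4300 + (-10 - 3*16) = 4300 + (-10 - 48) = 4300 - 58 = 4242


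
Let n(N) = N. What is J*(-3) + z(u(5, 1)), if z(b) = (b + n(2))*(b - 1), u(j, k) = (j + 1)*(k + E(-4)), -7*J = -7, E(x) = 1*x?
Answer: 301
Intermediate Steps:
E(x) = x
J = 1 (J = -⅐*(-7) = 1)
u(j, k) = (1 + j)*(-4 + k) (u(j, k) = (j + 1)*(k - 4) = (1 + j)*(-4 + k))
z(b) = (-1 + b)*(2 + b) (z(b) = (b + 2)*(b - 1) = (2 + b)*(-1 + b) = (-1 + b)*(2 + b))
J*(-3) + z(u(5, 1)) = 1*(-3) + (-2 + (-4 + 1 - 4*5 + 5*1) + (-4 + 1 - 4*5 + 5*1)²) = -3 + (-2 + (-4 + 1 - 20 + 5) + (-4 + 1 - 20 + 5)²) = -3 + (-2 - 18 + (-18)²) = -3 + (-2 - 18 + 324) = -3 + 304 = 301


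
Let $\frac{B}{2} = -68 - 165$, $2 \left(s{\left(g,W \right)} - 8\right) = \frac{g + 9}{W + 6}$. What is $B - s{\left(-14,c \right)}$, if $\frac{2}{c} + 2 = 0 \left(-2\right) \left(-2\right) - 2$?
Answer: $- \frac{5209}{11} \approx -473.55$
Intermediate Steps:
$c = - \frac{1}{2}$ ($c = \frac{2}{-2 - \left(2 - 0 \left(-2\right) \left(-2\right)\right)} = \frac{2}{-2 + \left(0 \left(-2\right) - 2\right)} = \frac{2}{-2 + \left(0 - 2\right)} = \frac{2}{-2 - 2} = \frac{2}{-4} = 2 \left(- \frac{1}{4}\right) = - \frac{1}{2} \approx -0.5$)
$s{\left(g,W \right)} = 8 + \frac{9 + g}{2 \left(6 + W\right)}$ ($s{\left(g,W \right)} = 8 + \frac{\left(g + 9\right) \frac{1}{W + 6}}{2} = 8 + \frac{\left(9 + g\right) \frac{1}{6 + W}}{2} = 8 + \frac{\frac{1}{6 + W} \left(9 + g\right)}{2} = 8 + \frac{9 + g}{2 \left(6 + W\right)}$)
$B = -466$ ($B = 2 \left(-68 - 165\right) = 2 \left(-233\right) = -466$)
$B - s{\left(-14,c \right)} = -466 - \frac{105 - 14 + 16 \left(- \frac{1}{2}\right)}{2 \left(6 - \frac{1}{2}\right)} = -466 - \frac{105 - 14 - 8}{2 \cdot \frac{11}{2}} = -466 - \frac{1}{2} \cdot \frac{2}{11} \cdot 83 = -466 - \frac{83}{11} = - \frac{5209}{11}$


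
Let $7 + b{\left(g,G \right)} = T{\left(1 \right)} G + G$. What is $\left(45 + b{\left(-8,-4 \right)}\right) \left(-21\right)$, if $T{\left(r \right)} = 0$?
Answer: $-714$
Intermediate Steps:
$b{\left(g,G \right)} = -7 + G$ ($b{\left(g,G \right)} = -7 + \left(0 G + G\right) = -7 + \left(0 + G\right) = -7 + G$)
$\left(45 + b{\left(-8,-4 \right)}\right) \left(-21\right) = \left(45 - 11\right) \left(-21\right) = 34 \left(-21\right) = -714$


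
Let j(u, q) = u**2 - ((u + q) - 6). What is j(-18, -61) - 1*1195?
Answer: -786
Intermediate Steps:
j(u, q) = 6 + u**2 - q - u (j(u, q) = u**2 - ((q + u) - 6) = u**2 - (-6 + q + u) = u**2 + (6 - q - u) = 6 + u**2 - q - u)
j(-18, -61) - 1*1195 = (6 + (-18)**2 - 1*(-61) - 1*(-18)) - 1*1195 = (6 + 324 + 61 + 18) - 1195 = 409 - 1195 = -786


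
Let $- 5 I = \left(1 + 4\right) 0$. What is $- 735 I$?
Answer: $0$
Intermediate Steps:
$I = 0$ ($I = - \frac{\left(1 + 4\right) 0}{5} = - \frac{5 \cdot 0}{5} = \left(- \frac{1}{5}\right) 0 = 0$)
$- 735 I = \left(-735\right) 0 = 0$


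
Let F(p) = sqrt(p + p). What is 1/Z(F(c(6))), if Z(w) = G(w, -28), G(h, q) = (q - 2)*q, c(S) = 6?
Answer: 1/840 ≈ 0.0011905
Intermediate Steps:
G(h, q) = q*(-2 + q) (G(h, q) = (-2 + q)*q = q*(-2 + q))
F(p) = sqrt(2)*sqrt(p) (F(p) = sqrt(2*p) = sqrt(2)*sqrt(p))
Z(w) = 840 (Z(w) = -28*(-2 - 28) = -28*(-30) = 840)
1/Z(F(c(6))) = 1/840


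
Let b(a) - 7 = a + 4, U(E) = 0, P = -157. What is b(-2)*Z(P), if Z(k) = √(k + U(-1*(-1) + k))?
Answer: 9*I*√157 ≈ 112.77*I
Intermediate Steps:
b(a) = 11 + a (b(a) = 7 + (a + 4) = 7 + (4 + a) = 11 + a)
Z(k) = √k (Z(k) = √(k + 0) = √k)
b(-2)*Z(P) = (11 - 2)*√(-157) = 9*(I*√157) = 9*I*√157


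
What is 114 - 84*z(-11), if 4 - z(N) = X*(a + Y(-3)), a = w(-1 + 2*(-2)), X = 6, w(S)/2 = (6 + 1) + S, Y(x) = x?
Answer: 282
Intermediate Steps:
w(S) = 14 + 2*S (w(S) = 2*((6 + 1) + S) = 2*(7 + S) = 14 + 2*S)
a = 4 (a = 14 + 2*(-1 + 2*(-2)) = 14 + 2*(-1 - 4) = 14 + 2*(-5) = 14 - 10 = 4)
z(N) = -2 (z(N) = 4 - 6*(4 - 3) = 4 - 6 = -2)
114 - 84*z(-11) = 114 - 84*(-2) = 114 + 168 = 282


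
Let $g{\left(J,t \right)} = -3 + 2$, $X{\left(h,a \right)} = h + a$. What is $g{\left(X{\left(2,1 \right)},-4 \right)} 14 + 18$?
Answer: $4$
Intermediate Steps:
$X{\left(h,a \right)} = a + h$
$g{\left(J,t \right)} = -1$
$g{\left(X{\left(2,1 \right)},-4 \right)} 14 + 18 = \left(-1\right) 14 + 18 = -14 + 18 = 4$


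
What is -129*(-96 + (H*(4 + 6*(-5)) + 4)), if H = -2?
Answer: 5160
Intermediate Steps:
-129*(-96 + (H*(4 + 6*(-5)) + 4)) = -129*(-96 + (-2*(4 + 6*(-5)) + 4)) = -129*(-96 + (-2*(4 - 30) + 4)) = -129*(-96 + (-2*(-26) + 4)) = -129*(-96 + (52 + 4)) = -129*(-96 + 56) = -129*(-40) = 5160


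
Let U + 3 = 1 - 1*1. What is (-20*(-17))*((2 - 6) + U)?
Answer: -2380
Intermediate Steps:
U = -3 (U = -3 + (1 - 1*1) = -3 + (1 - 1) = -3 + 0 = -3)
(-20*(-17))*((2 - 6) + U) = (-20*(-17))*((2 - 6) - 3) = 340*(-4 - 3) = 340*(-7) = -2380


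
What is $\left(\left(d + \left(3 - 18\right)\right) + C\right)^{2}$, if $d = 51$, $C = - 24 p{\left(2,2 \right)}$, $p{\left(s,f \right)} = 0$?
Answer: $1296$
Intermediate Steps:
$C = 0$ ($C = \left(-24\right) 0 = 0$)
$\left(\left(d + \left(3 - 18\right)\right) + C\right)^{2} = \left(\left(51 + \left(3 - 18\right)\right) + 0\right)^{2} = \left(\left(51 - 15\right) + 0\right)^{2} = \left(36 + 0\right)^{2} = 36^{2} = 1296$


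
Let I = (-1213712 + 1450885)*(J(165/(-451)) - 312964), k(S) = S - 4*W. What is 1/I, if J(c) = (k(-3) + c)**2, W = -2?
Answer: -1681/124766370762432 ≈ -1.3473e-11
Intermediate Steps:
k(S) = 8 + S (k(S) = S - 4*(-2) = S + 8 = 8 + S)
J(c) = (5 + c)**2 (J(c) = ((8 - 3) + c)**2 = (5 + c)**2)
I = -124766370762432/1681 (I = (-1213712 + 1450885)*((5 + 165/(-451))**2 - 312964) = 237173*((5 + 165*(-1/451))**2 - 312964) = 237173*((5 - 15/41)**2 - 312964) = 237173*((190/41)**2 - 312964) = 237173*(36100/1681 - 312964) = 237173*(-526056384/1681) = -124766370762432/1681 ≈ -7.4221e+10)
1/I = 1/(-124766370762432/1681) = -1681/124766370762432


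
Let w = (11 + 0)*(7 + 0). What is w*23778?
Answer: 1830906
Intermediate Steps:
w = 77 (w = 11*7 = 77)
w*23778 = 77*23778 = 1830906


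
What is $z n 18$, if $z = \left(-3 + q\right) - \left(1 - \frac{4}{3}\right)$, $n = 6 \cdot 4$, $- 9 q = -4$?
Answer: $-960$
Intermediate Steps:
$q = \frac{4}{9}$ ($q = \left(- \frac{1}{9}\right) \left(-4\right) = \frac{4}{9} \approx 0.44444$)
$n = 24$
$z = - \frac{20}{9}$ ($z = \left(-3 + \frac{4}{9}\right) - \left(1 - \frac{4}{3}\right) = - \frac{23}{9} - - \frac{1}{3} = - \frac{23}{9} + \left(-1 + \frac{4}{3}\right) = - \frac{23}{9} + \frac{1}{3} = - \frac{20}{9} \approx -2.2222$)
$z n 18 = \left(- \frac{20}{9}\right) 24 \cdot 18 = \left(- \frac{160}{3}\right) 18 = -960$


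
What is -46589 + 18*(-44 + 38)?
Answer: -46697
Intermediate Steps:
-46589 + 18*(-44 + 38) = -46589 + 18*(-6) = -46589 - 108 = -46697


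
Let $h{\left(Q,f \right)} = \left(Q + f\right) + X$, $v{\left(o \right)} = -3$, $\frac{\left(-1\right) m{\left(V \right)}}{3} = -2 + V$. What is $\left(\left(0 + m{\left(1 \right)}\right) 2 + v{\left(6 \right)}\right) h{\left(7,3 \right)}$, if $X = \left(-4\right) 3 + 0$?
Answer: $-6$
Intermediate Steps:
$m{\left(V \right)} = 6 - 3 V$ ($m{\left(V \right)} = - 3 \left(-2 + V\right) = 6 - 3 V$)
$X = -12$ ($X = -12 + 0 = -12$)
$h{\left(Q,f \right)} = -12 + Q + f$ ($h{\left(Q,f \right)} = \left(Q + f\right) - 12 = -12 + Q + f$)
$\left(\left(0 + m{\left(1 \right)}\right) 2 + v{\left(6 \right)}\right) h{\left(7,3 \right)} = \left(\left(0 + \left(6 - 3\right)\right) 2 - 3\right) \left(-12 + 7 + 3\right) = \left(\left(0 + \left(6 - 3\right)\right) 2 - 3\right) \left(-2\right) = \left(\left(0 + 3\right) 2 - 3\right) \left(-2\right) = \left(3 \cdot 2 - 3\right) \left(-2\right) = \left(6 - 3\right) \left(-2\right) = 3 \left(-2\right) = -6$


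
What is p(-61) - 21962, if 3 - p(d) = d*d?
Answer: -25680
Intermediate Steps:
p(d) = 3 - d² (p(d) = 3 - d*d = 3 - d²)
p(-61) - 21962 = (3 - 1*(-61)²) - 21962 = (3 - 1*3721) - 21962 = (3 - 3721) - 21962 = -3718 - 21962 = -25680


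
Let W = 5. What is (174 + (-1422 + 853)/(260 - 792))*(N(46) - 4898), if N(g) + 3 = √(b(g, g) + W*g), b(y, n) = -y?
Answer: -456464437/532 + 93137*√46/266 ≈ -8.5564e+5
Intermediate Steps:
N(g) = -3 + 2*√g (N(g) = -3 + √(-g + 5*g) = -3 + √(4*g) = -3 + 2*√g)
(174 + (-1422 + 853)/(260 - 792))*(N(46) - 4898) = (174 + (-1422 + 853)/(260 - 792))*((-3 + 2*√46) - 4898) = (174 - 569/(-532))*(-4901 + 2*√46) = (174 - 569*(-1/532))*(-4901 + 2*√46) = (174 + 569/532)*(-4901 + 2*√46) = 93137*(-4901 + 2*√46)/532 = -456464437/532 + 93137*√46/266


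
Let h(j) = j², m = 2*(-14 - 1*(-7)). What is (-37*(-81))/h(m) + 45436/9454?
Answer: 18619547/926492 ≈ 20.097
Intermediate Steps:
m = -14 (m = 2*(-14 + 7) = 2*(-7) = -14)
(-37*(-81))/h(m) + 45436/9454 = (-37*(-81))/((-14)²) + 45436/9454 = 2997/196 + 45436*(1/9454) = 2997*(1/196) + 22718/4727 = 2997/196 + 22718/4727 = 18619547/926492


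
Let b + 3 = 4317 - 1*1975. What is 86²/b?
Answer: 7396/2339 ≈ 3.1620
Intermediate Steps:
b = 2339 (b = -3 + (4317 - 1*1975) = -3 + (4317 - 1975) = -3 + 2342 = 2339)
86²/b = 86²/2339 = 7396*(1/2339) = 7396/2339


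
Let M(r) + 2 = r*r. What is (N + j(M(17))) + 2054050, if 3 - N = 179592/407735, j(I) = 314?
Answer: 837637149153/407735 ≈ 2.0544e+6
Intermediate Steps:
M(r) = -2 + r² (M(r) = -2 + r*r = -2 + r²)
N = 1043613/407735 (N = 3 - 179592/407735 = 1043613/407735 ≈ 2.5595)
(N + j(M(17))) + 2054050 = (1043613/407735 + 314) + 2054050 = 129072403/407735 + 2054050 = 837637149153/407735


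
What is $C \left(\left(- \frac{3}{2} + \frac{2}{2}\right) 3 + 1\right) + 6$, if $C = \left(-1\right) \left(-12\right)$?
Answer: $0$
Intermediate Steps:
$C = 12$
$C \left(\left(- \frac{3}{2} + \frac{2}{2}\right) 3 + 1\right) + 6 = 12 \left(\left(- \frac{3}{2} + \frac{2}{2}\right) 3 + 1\right) + 6 = 12 \left(\left(\left(-3\right) \frac{1}{2} + 2 \cdot \frac{1}{2}\right) 3 + 1\right) + 6 = 12 \left(\left(- \frac{3}{2} + 1\right) 3 + 1\right) + 6 = 12 \left(\left(- \frac{1}{2}\right) 3 + 1\right) + 6 = 12 \left(- \frac{3}{2} + 1\right) + 6 = 12 \left(- \frac{1}{2}\right) + 6 = -6 + 6 = 0$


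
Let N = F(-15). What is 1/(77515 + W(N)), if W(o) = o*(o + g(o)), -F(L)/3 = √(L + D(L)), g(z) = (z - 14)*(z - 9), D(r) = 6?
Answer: 79297/6288178234 + 405*I/6288178234 ≈ 1.261e-5 + 6.4407e-8*I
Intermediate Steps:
g(z) = (-14 + z)*(-9 + z)
F(L) = -3*√(6 + L) (F(L) = -3*√(L + 6) = -3*√(6 + L))
N = -9*I (N = -3*√(6 - 15) = -9*I ≈ -9.0*I)
W(o) = o*(126 + o² - 22*o) (W(o) = o*(o + (126 + o² - 23*o)) = o*(126 + o² - 22*o))
1/(77515 + W(N)) = 1/(77515 + (-9*I)*(126 + (-9*I)² - (-198)*I)) = 1/(77515 + (-9*I)*(126 - 81 + 198*I)) = 1/(77515 + (-9*I)*(45 + 198*I)) = 1/(77515 - 9*I*(45 + 198*I))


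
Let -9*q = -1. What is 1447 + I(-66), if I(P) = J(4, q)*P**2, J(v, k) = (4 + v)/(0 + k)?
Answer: 315079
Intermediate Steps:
q = 1/9 (q = -1/9*(-1) = 1/9 ≈ 0.11111)
J(v, k) = (4 + v)/k
I(P) = 72*P**2 (I(P) = ((4 + 4)/(1/9))*P**2 = (9*8)*P**2 = 72*P**2)
1447 + I(-66) = 1447 + 72*(-66)**2 = 1447 + 72*4356 = 1447 + 313632 = 315079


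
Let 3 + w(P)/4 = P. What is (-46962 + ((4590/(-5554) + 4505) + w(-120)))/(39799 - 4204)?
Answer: -119271668/98847315 ≈ -1.2066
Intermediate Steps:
w(P) = -12 + 4*P
(-46962 + ((4590/(-5554) + 4505) + w(-120)))/(39799 - 4204) = (-46962 + ((4590/(-5554) + 4505) + (-12 + 4*(-120))))/(39799 - 4204) = (-46962 + ((4590*(-1/5554) + 4505) + (-12 - 480)))/35595 = (-46962 + ((-2295/2777 + 4505) - 492))*(1/35595) = (-46962 + (12508090/2777 - 492))*(1/35595) = (-46962 + 11141806/2777)*(1/35595) = -119271668/2777*1/35595 = -119271668/98847315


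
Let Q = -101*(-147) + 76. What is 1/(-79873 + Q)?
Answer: -1/64950 ≈ -1.5396e-5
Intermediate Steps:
Q = 14923 (Q = 14847 + 76 = 14923)
1/(-79873 + Q) = 1/(-79873 + 14923) = 1/(-64950) = -1/64950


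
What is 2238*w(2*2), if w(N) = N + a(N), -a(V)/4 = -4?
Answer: 44760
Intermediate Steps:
a(V) = 16 (a(V) = -4*(-4) = 16)
w(N) = 16 + N (w(N) = N + 16 = 16 + N)
2238*w(2*2) = 2238*(16 + 2*2) = 2238*(16 + 4) = 2238*20 = 44760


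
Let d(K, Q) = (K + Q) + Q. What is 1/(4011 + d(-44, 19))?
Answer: 1/4005 ≈ 0.00024969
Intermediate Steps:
d(K, Q) = K + 2*Q
1/(4011 + d(-44, 19)) = 1/(4011 + (-44 + 2*19)) = 1/(4011 + (-44 + 38)) = 1/(4011 - 6) = 1/4005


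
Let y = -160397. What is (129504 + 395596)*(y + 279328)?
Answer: 62450668100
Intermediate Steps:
(129504 + 395596)*(y + 279328) = (129504 + 395596)*(-160397 + 279328) = 525100*118931 = 62450668100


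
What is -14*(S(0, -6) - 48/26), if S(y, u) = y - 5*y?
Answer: 336/13 ≈ 25.846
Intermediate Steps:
S(y, u) = -4*y
-14*(S(0, -6) - 48/26) = -14*(-4*0 - 48/26) = -14*(0 - 48*1/26) = -14*(0 - 24/13) = -14*(-24/13) = 336/13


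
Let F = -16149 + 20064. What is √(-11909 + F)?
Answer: I*√7994 ≈ 89.409*I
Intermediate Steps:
F = 3915
√(-11909 + F) = √(-11909 + 3915) = √(-7994) = I*√7994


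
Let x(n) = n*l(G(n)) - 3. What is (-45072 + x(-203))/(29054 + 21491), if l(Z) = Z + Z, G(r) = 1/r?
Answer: -45073/50545 ≈ -0.89174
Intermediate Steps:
l(Z) = 2*Z
x(n) = -1 (x(n) = n*(2/n) - 3 = 2 - 3 = -1)
(-45072 + x(-203))/(29054 + 21491) = (-45072 - 1)/(29054 + 21491) = -45073/50545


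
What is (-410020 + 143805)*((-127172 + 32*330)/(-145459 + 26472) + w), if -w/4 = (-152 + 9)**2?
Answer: 2590949211608600/118987 ≈ 2.1775e+10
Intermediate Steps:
w = -81796 (w = -4*(-152 + 9)**2 = -4*(-143)**2 = -4*20449 = -81796)
(-410020 + 143805)*((-127172 + 32*330)/(-145459 + 26472) + w) = (-410020 + 143805)*((-127172 + 32*330)/(-145459 + 26472) - 81796) = -266215*((-127172 + 10560)/(-118987) - 81796) = -266215*(-116612*(-1/118987) - 81796) = -266215*(116612/118987 - 81796) = -266215*(-9732544040/118987) = 2590949211608600/118987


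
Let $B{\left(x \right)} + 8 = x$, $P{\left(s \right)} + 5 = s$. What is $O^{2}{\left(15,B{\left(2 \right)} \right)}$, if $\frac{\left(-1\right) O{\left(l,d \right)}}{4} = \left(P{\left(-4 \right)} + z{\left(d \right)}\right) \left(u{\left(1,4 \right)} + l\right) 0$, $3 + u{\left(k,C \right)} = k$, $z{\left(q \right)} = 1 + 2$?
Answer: $0$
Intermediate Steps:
$P{\left(s \right)} = -5 + s$
$z{\left(q \right)} = 3$
$u{\left(k,C \right)} = -3 + k$
$B{\left(x \right)} = -8 + x$
$O{\left(l,d \right)} = 0$ ($O{\left(l,d \right)} = - 4 \left(\left(-5 - 4\right) + 3\right) \left(\left(-3 + 1\right) + l\right) 0 = - 4 \left(-9 + 3\right) \left(-2 + l\right) 0 = - 4 - 6 \left(-2 + l\right) 0 = - 4 \left(12 - 6 l\right) 0 = \left(-4\right) 0 = 0$)
$O^{2}{\left(15,B{\left(2 \right)} \right)} = 0^{2} = 0$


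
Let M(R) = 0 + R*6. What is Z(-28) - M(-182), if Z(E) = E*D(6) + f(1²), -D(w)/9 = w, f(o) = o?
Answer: 2605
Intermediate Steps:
D(w) = -9*w
M(R) = 6*R (M(R) = 0 + 6*R = 6*R)
Z(E) = 1 - 54*E (Z(E) = E*(-9*6) + 1² = E*(-54) + 1 = -54*E + 1 = 1 - 54*E)
Z(-28) - M(-182) = (1 - 54*(-28)) - 6*(-182) = (1 + 1512) - 1*(-1092) = 1513 + 1092 = 2605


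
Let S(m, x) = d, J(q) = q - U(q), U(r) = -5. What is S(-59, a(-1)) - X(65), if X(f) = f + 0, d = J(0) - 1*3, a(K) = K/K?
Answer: -63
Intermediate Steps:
a(K) = 1
J(q) = 5 + q (J(q) = q - 1*(-5) = q + 5 = 5 + q)
d = 2 (d = (5 + 0) - 1*3 = 5 - 3 = 2)
S(m, x) = 2
X(f) = f
S(-59, a(-1)) - X(65) = 2 - 1*65 = 2 - 65 = -63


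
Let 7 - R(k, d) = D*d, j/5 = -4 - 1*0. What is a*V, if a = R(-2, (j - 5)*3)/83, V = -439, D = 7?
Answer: -233548/83 ≈ -2813.8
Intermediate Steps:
j = -20 (j = 5*(-4 - 1*0) = 5*(-4 + 0) = 5*(-4) = -20)
R(k, d) = 7 - 7*d
a = 532/83 (a = (7 - 7*(-20 - 5)*3)/83 = (7 - (-175)*3)*(1/83) = (7 - 7*(-75))*(1/83) = (7 + 525)*(1/83) = 532*(1/83) = 532/83 ≈ 6.4096)
a*V = (532/83)*(-439) = -233548/83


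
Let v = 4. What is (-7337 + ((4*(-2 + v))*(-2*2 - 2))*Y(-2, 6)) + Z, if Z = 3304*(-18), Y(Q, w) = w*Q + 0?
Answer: -66233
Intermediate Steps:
Y(Q, w) = Q*w (Y(Q, w) = Q*w + 0 = Q*w)
Z = -59472
(-7337 + ((4*(-2 + v))*(-2*2 - 2))*Y(-2, 6)) + Z = (-7337 + ((4*(-2 + 4))*(-2*2 - 2))*(-2*6)) - 59472 = (-7337 + ((4*2)*(-4 - 2))*(-12)) - 59472 = (-7337 + (8*(-6))*(-12)) - 59472 = (-7337 - 48*(-12)) - 59472 = (-7337 + 576) - 59472 = -6761 - 59472 = -66233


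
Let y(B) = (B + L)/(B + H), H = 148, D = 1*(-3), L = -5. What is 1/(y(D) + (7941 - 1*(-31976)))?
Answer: 145/5787957 ≈ 2.5052e-5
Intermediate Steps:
D = -3
y(B) = (-5 + B)/(148 + B) (y(B) = (B - 5)/(B + 148) = (-5 + B)/(148 + B))
1/(y(D) + (7941 - 1*(-31976))) = 1/((-5 - 3)/(148 - 3) + (7941 - 1*(-31976))) = 1/(-8/145 + (7941 + 31976)) = 1/((1/145)*(-8) + 39917) = 1/(-8/145 + 39917) = 1/(5787957/145) = 145/5787957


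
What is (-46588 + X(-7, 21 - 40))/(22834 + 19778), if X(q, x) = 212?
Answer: -11594/10653 ≈ -1.0883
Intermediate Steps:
(-46588 + X(-7, 21 - 40))/(22834 + 19778) = (-46588 + 212)/(22834 + 19778) = -46376/42612 = -46376*1/42612 = -11594/10653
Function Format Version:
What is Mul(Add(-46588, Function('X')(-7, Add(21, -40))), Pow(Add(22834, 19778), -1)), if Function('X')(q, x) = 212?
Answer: Rational(-11594, 10653) ≈ -1.0883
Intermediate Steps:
Mul(Add(-46588, Function('X')(-7, Add(21, -40))), Pow(Add(22834, 19778), -1)) = Mul(Add(-46588, 212), Pow(Add(22834, 19778), -1)) = Mul(-46376, Pow(42612, -1)) = Mul(-46376, Rational(1, 42612)) = Rational(-11594, 10653)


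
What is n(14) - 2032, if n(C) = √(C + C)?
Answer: -2032 + 2*√7 ≈ -2026.7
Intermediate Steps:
n(C) = √2*√C (n(C) = √(2*C) = √2*√C)
n(14) - 2032 = √2*√14 - 2032 = 2*√7 - 2032 = -2032 + 2*√7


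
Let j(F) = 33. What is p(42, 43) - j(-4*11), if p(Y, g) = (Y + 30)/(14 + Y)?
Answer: -222/7 ≈ -31.714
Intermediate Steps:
p(Y, g) = (30 + Y)/(14 + Y)
p(42, 43) - j(-4*11) = (30 + 42)/(14 + 42) - 1*33 = 72/56 - 33 = (1/56)*72 - 33 = 9/7 - 33 = -222/7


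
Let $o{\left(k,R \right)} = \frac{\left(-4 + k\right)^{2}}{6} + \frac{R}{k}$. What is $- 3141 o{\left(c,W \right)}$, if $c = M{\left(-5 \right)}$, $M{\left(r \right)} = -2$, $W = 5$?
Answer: $- \frac{21987}{2} \approx -10994.0$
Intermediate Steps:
$c = -2$
$o{\left(k,R \right)} = \frac{\left(-4 + k\right)^{2}}{6} + \frac{R}{k}$ ($o{\left(k,R \right)} = \left(-4 + k\right)^{2} \cdot \frac{1}{6} + \frac{R}{k} = \frac{\left(-4 + k\right)^{2}}{6} + \frac{R}{k}$)
$- 3141 o{\left(c,W \right)} = - 3141 \left(\frac{\left(-4 - 2\right)^{2}}{6} + \frac{5}{-2}\right) = - 3141 \left(\frac{\left(-6\right)^{2}}{6} + 5 \left(- \frac{1}{2}\right)\right) = - 3141 \left(\frac{1}{6} \cdot 36 - \frac{5}{2}\right) = - 3141 \left(6 - \frac{5}{2}\right) = \left(-3141\right) \frac{7}{2} = - \frac{21987}{2}$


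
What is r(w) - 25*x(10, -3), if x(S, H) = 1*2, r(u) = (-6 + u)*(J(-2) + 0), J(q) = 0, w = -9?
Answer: -50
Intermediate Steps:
r(u) = 0 (r(u) = (-6 + u)*(0 + 0) = (-6 + u)*0 = 0)
x(S, H) = 2
r(w) - 25*x(10, -3) = 0 - 25*2 = 0 - 50 = -50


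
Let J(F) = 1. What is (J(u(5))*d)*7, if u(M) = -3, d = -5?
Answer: -35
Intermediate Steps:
(J(u(5))*d)*7 = (1*(-5))*7 = -5*7 = -35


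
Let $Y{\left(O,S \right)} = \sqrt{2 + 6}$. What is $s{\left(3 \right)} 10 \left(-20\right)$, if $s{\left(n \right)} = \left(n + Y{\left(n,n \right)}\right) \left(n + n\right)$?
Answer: $-3600 - 2400 \sqrt{2} \approx -6994.1$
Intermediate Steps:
$Y{\left(O,S \right)} = 2 \sqrt{2}$ ($Y{\left(O,S \right)} = \sqrt{8} = 2 \sqrt{2}$)
$s{\left(n \right)} = 2 n \left(n + 2 \sqrt{2}\right)$ ($s{\left(n \right)} = \left(n + 2 \sqrt{2}\right) \left(n + n\right) = \left(n + 2 \sqrt{2}\right) 2 n = 2 n \left(n + 2 \sqrt{2}\right)$)
$s{\left(3 \right)} 10 \left(-20\right) = 2 \cdot 3 \left(3 + 2 \sqrt{2}\right) 10 \left(-20\right) = \left(18 + 12 \sqrt{2}\right) 10 \left(-20\right) = \left(180 + 120 \sqrt{2}\right) \left(-20\right) = -3600 - 2400 \sqrt{2}$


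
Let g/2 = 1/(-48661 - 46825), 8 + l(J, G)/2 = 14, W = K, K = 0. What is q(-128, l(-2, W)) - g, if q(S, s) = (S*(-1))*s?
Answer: 73333249/47743 ≈ 1536.0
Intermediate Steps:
W = 0
l(J, G) = 12 (l(J, G) = -16 + 2*14 = -16 + 28 = 12)
q(S, s) = -S*s (q(S, s) = (-S)*s = -S*s)
g = -1/47743 (g = 2/(-48661 - 46825) = 2/(-95486) = 2*(-1/95486) = -1/47743 ≈ -2.0945e-5)
q(-128, l(-2, W)) - g = -1*(-128)*12 - 1*(-1/47743) = 1536 + 1/47743 = 73333249/47743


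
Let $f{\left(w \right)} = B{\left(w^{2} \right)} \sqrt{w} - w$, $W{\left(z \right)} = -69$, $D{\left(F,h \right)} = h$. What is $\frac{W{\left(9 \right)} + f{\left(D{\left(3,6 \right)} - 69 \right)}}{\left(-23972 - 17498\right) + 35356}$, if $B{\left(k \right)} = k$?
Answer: $\frac{1}{1019} - \frac{3969 i \sqrt{7}}{2038} \approx 0.00098136 - 5.1526 i$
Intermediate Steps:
$f{\left(w \right)} = w^{\frac{5}{2}} - w$ ($f{\left(w \right)} = w^{2} \sqrt{w} - w = w^{\frac{5}{2}} - w$)
$\frac{W{\left(9 \right)} + f{\left(D{\left(3,6 \right)} - 69 \right)}}{\left(-23972 - 17498\right) + 35356} = \frac{-69 + \left(\left(6 - 69\right)^{\frac{5}{2}} - \left(6 - 69\right)\right)}{\left(-23972 - 17498\right) + 35356} = \frac{-69 + \left(\left(-63\right)^{\frac{5}{2}} - -63\right)}{-41470 + 35356} = \frac{-69 + \left(11907 i \sqrt{7} + 63\right)}{-6114} = \left(-69 + \left(63 + 11907 i \sqrt{7}\right)\right) \left(- \frac{1}{6114}\right) = \left(-6 + 11907 i \sqrt{7}\right) \left(- \frac{1}{6114}\right) = \frac{1}{1019} - \frac{3969 i \sqrt{7}}{2038}$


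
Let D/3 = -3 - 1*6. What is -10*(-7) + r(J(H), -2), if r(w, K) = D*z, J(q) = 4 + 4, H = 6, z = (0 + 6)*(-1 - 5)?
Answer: 1042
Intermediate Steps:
z = -36 (z = 6*(-6) = -36)
J(q) = 8
D = -27 (D = 3*(-3 - 1*6) = 3*(-3 - 6) = 3*(-9) = -27)
r(w, K) = 972 (r(w, K) = -27*(-36) = 972)
-10*(-7) + r(J(H), -2) = -10*(-7) + 972 = 70 + 972 = 1042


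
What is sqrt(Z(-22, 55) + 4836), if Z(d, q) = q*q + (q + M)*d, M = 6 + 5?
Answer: sqrt(6409) ≈ 80.056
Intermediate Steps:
M = 11
Z(d, q) = q**2 + d*(11 + q) (Z(d, q) = q*q + (q + 11)*d = q**2 + (11 + q)*d = q**2 + d*(11 + q))
sqrt(Z(-22, 55) + 4836) = sqrt((55**2 + 11*(-22) - 22*55) + 4836) = sqrt((3025 - 242 - 1210) + 4836) = sqrt(1573 + 4836) = sqrt(6409)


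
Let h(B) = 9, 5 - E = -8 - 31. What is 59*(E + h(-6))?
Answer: 3127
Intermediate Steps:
E = 44 (E = 5 - (-8 - 31) = 5 - 1*(-39) = 5 + 39 = 44)
59*(E + h(-6)) = 59*(44 + 9) = 59*53 = 3127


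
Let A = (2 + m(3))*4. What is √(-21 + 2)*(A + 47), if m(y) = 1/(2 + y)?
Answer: 279*I*√19/5 ≈ 243.23*I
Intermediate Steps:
A = 44/5 (A = (2 + 1/(2 + 3))*4 = (2 + 1/5)*4 = (2 + ⅕)*4 = (11/5)*4 = 44/5 ≈ 8.8000)
√(-21 + 2)*(A + 47) = √(-21 + 2)*(44/5 + 47) = √(-19)*(279/5) = (I*√19)*(279/5) = 279*I*√19/5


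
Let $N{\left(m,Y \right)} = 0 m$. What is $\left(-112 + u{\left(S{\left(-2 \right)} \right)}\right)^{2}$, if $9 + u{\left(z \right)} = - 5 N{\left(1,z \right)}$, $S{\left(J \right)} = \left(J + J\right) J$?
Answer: $14641$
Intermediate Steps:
$N{\left(m,Y \right)} = 0$
$S{\left(J \right)} = 2 J^{2}$ ($S{\left(J \right)} = 2 J J = 2 J^{2}$)
$u{\left(z \right)} = -9$ ($u{\left(z \right)} = -9 - 0 = -9 + 0 = -9$)
$\left(-112 + u{\left(S{\left(-2 \right)} \right)}\right)^{2} = \left(-112 - 9\right)^{2} = \left(-121\right)^{2} = 14641$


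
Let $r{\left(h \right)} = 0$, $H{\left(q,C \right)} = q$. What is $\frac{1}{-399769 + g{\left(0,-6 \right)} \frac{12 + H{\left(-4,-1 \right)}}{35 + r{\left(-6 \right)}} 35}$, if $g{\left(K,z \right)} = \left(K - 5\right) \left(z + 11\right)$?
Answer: $- \frac{1}{399969} \approx -2.5002 \cdot 10^{-6}$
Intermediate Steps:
$g{\left(K,z \right)} = \left(-5 + K\right) \left(11 + z\right)$
$\frac{1}{-399769 + g{\left(0,-6 \right)} \frac{12 + H{\left(-4,-1 \right)}}{35 + r{\left(-6 \right)}} 35} = \frac{1}{-399769 + \left(-55 - -30 + 11 \cdot 0 + 0 \left(-6\right)\right) \frac{12 - 4}{35 + 0} \cdot 35} = \frac{1}{-399769 + \left(-55 + 30 + 0 + 0\right) \frac{8}{35} \cdot 35} = \frac{1}{-399769 + - 25 \cdot 8 \cdot \frac{1}{35} \cdot 35} = \frac{1}{-399769 + \left(-25\right) \frac{8}{35} \cdot 35} = \frac{1}{-399769 - 200} = \frac{1}{-399969} = - \frac{1}{399969}$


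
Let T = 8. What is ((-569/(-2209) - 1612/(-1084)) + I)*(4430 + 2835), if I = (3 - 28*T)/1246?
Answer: 8493188766905/745904194 ≈ 11386.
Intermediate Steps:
I = -221/1246 (I = (3 - 28*8)/1246 = (3 - 224)*(1/1246) = -221*1/1246 = -221/1246 ≈ -0.17737)
((-569/(-2209) - 1612/(-1084)) + I)*(4430 + 2835) = ((-569/(-2209) - 1612/(-1084)) - 221/1246)*(4430 + 2835) = ((-569*(-1/2209) - 1612*(-1/1084)) - 221/1246)*7265 = ((569/2209 + 403/271) - 221/1246)*7265 = (1044426/598639 - 221/1246)*7265 = (1169055577/745904194)*7265 = 8493188766905/745904194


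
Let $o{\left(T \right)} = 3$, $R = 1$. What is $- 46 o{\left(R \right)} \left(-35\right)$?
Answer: $4830$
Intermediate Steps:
$- 46 o{\left(R \right)} \left(-35\right) = \left(-46\right) 3 \left(-35\right) = \left(-138\right) \left(-35\right) = 4830$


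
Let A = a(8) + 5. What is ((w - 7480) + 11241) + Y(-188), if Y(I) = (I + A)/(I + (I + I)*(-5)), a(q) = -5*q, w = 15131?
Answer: 31965041/1692 ≈ 18892.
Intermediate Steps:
A = -35 (A = -5*8 + 5 = -40 + 5 = -35)
Y(I) = -(-35 + I)/(9*I) (Y(I) = (I - 35)/(I + (I + I)*(-5)) = (-35 + I)/(I + (2*I)*(-5)) = (-35 + I)/(I - 10*I) = (-35 + I)/((-9*I)) = (-35 + I)*(-1/(9*I)) = -(-35 + I)/(9*I))
((w - 7480) + 11241) + Y(-188) = ((15131 - 7480) + 11241) + (⅑)*(35 - 1*(-188))/(-188) = (7651 + 11241) + (⅑)*(-1/188)*(35 + 188) = 18892 + (⅑)*(-1/188)*223 = 18892 - 223/1692 = 31965041/1692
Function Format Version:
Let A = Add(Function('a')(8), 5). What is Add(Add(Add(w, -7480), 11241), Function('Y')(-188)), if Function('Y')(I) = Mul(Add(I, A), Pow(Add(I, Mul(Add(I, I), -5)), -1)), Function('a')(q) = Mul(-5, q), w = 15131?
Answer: Rational(31965041, 1692) ≈ 18892.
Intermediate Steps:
A = -35 (A = Add(Mul(-5, 8), 5) = Add(-40, 5) = -35)
Function('Y')(I) = Mul(Rational(-1, 9), Pow(I, -1), Add(-35, I)) (Function('Y')(I) = Mul(Add(I, -35), Pow(Add(I, Mul(Add(I, I), -5)), -1)) = Mul(Add(-35, I), Pow(Add(I, Mul(Mul(2, I), -5)), -1)) = Mul(Add(-35, I), Pow(Add(I, Mul(-10, I)), -1)) = Mul(Add(-35, I), Pow(Mul(-9, I), -1)) = Mul(Add(-35, I), Mul(Rational(-1, 9), Pow(I, -1))) = Mul(Rational(-1, 9), Pow(I, -1), Add(-35, I)))
Add(Add(Add(w, -7480), 11241), Function('Y')(-188)) = Add(Add(Add(15131, -7480), 11241), Mul(Rational(1, 9), Pow(-188, -1), Add(35, Mul(-1, -188)))) = Add(Add(7651, 11241), Mul(Rational(1, 9), Rational(-1, 188), Add(35, 188))) = Add(18892, Mul(Rational(1, 9), Rational(-1, 188), 223)) = Add(18892, Rational(-223, 1692)) = Rational(31965041, 1692)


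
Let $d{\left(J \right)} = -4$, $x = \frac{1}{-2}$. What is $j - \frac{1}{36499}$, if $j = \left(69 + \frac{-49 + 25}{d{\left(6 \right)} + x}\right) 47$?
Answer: $\frac{382546016}{109497} \approx 3493.7$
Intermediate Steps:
$x = - \frac{1}{2} \approx -0.5$
$j = \frac{10481}{3}$ ($j = \left(69 + \frac{-49 + 25}{-4 - \frac{1}{2}}\right) 47 = \left(69 - \frac{24}{- \frac{9}{2}}\right) 47 = \left(69 - - \frac{16}{3}\right) 47 = \left(69 + \frac{16}{3}\right) 47 = \frac{223}{3} \cdot 47 = \frac{10481}{3} \approx 3493.7$)
$j - \frac{1}{36499} = \frac{10481}{3} - \frac{1}{36499} = \frac{382546016}{109497}$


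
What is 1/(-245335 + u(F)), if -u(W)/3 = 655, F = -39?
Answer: -1/247300 ≈ -4.0437e-6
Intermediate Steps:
u(W) = -1965 (u(W) = -3*655 = -1965)
1/(-245335 + u(F)) = 1/(-245335 - 1965) = 1/(-247300) = -1/247300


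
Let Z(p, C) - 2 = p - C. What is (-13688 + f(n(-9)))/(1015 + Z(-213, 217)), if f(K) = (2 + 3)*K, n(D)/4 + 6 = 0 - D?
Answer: -13628/587 ≈ -23.216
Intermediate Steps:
n(D) = -24 - 4*D (n(D) = -24 + 4*(0 - D) = -24 + 4*(-D) = -24 - 4*D)
Z(p, C) = 2 + p - C (Z(p, C) = 2 + (p - C) = 2 + p - C)
f(K) = 5*K
(-13688 + f(n(-9)))/(1015 + Z(-213, 217)) = (-13688 + 5*(-24 - 4*(-9)))/(1015 + (2 - 213 - 1*217)) = (-13688 + 5*(-24 + 36))/(1015 + (2 - 213 - 217)) = (-13688 + 5*12)/(1015 - 428) = (-13688 + 60)/587 = -13628*1/587 = -13628/587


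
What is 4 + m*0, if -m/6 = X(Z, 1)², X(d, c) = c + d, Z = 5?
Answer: 4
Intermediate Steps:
m = -216 (m = -6*(1 + 5)² = -6*6² = -6*36 = -216)
4 + m*0 = 4 - 216*0 = 4 + 0 = 4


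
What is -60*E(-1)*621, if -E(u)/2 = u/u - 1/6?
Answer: 62100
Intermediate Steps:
E(u) = -5/3 (E(u) = -2*(u/u - 1/6) = -2*(1 - 1*⅙) = -2*(1 - ⅙) = -2*⅚ = -5/3)
-60*E(-1)*621 = -60/(1/(-5/3))*621 = -60/(-⅗)*621 = -60*(-5/3)*621 = 100*621 = 62100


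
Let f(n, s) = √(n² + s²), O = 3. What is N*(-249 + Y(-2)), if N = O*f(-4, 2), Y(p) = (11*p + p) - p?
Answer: -1626*√5 ≈ -3635.8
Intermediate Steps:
Y(p) = 11*p (Y(p) = 12*p - p = 11*p)
N = 6*√5 (N = 3*√((-4)² + 2²) = 3*√(16 + 4) = 3*√20 = 3*(2*√5) = 6*√5 ≈ 13.416)
N*(-249 + Y(-2)) = (6*√5)*(-249 + 11*(-2)) = (6*√5)*(-249 - 22) = (6*√5)*(-271) = -1626*√5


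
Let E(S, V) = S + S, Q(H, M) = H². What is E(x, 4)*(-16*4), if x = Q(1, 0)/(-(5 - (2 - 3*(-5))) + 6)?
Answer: -64/9 ≈ -7.1111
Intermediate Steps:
x = 1/18 (x = 1²/(-(5 - (2 - 3*(-5))) + 6) = 1/(-(5 - (2 + 15)) + 6) = 1/(-(5 - 1*17) + 6) = 1/(-(5 - 17) + 6) = 1/(-1*(-12) + 6) = 1/(12 + 6) = 1/18 ≈ 0.055556)
E(S, V) = 2*S
E(x, 4)*(-16*4) = (2*(1/18))*(-16*4) = (⅑)*(-64) = -64/9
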